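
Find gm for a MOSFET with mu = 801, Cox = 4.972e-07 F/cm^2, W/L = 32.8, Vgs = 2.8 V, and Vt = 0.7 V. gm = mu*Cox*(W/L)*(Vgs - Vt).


Step 1: Vov = Vgs - Vt = 2.8 - 0.7 = 2.1 V
Step 2: gm = mu * Cox * (W/L) * Vov
Step 3: gm = 801 * 4.972e-07 * 32.8 * 2.1 = 2.74e-02 S

2.74e-02


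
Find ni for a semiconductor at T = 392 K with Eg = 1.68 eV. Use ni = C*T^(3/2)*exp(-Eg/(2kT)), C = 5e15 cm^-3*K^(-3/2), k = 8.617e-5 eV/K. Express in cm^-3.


Step 1: Compute kT = 8.617e-5 * 392 = 0.03377864 eV
Step 2: Exponent = -Eg/(2kT) = -1.68/(2*0.03377864) = -24.86779
Step 3: T^(3/2) = 392^1.5 = 7761.20
Step 4: ni = 5e15 * 7761.20 * exp(-24.86779) = 6.15e+08 cm^-3

6.15e+08


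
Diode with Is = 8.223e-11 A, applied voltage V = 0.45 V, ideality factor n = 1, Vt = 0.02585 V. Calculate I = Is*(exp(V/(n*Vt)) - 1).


Step 1: V/(n*Vt) = 0.45/(1*0.02585) = 17.4081
Step 2: exp(17.4081) = 3.6328e+07
Step 3: I = 8.223e-11 * (3.6328e+07 - 1) = 2.99e-03 A

2.99e-03


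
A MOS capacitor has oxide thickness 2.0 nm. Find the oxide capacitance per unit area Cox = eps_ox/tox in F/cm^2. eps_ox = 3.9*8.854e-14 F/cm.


Step 1: eps_ox = 3.9 * 8.854e-14 = 3.45306e-13 F/cm
Step 2: tox in cm = 2.0 nm * 1e-7 = 2.0000e-07 cm
Step 3: Cox = 3.45306e-13 / 2.0000e-07 = 1.73e-06 F/cm^2

1.73e-06


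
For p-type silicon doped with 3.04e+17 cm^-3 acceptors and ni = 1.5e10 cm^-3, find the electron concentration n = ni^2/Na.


Step 1: Majority hole concentration p ≈ Na = 3.04e+17 cm^-3
Step 2: n = ni^2 / Na = (1.5e10)^2 / 3.04e+17
Step 3: n = 7.40e+02 cm^-3

7.40e+02


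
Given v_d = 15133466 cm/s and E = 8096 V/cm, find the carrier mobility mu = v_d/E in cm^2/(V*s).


Step 1: mu = v_d / E
Step 2: mu = 15133466 / 8096
Step 3: mu = 1869.25 cm^2/(V*s)

1869.25


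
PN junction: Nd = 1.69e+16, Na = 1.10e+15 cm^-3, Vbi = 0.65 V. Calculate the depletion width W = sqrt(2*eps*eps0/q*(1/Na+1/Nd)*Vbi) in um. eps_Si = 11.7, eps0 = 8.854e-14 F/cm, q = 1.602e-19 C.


Step 1: 1/Na + 1/Nd = 1/1.10e+15 + 1/1.69e+16 = 9.68263e-16
Step 2: 2*eps*eps0/q = 2*11.7*8.854e-14/1.602e-19 = 1.293281e+07
Step 3: W^2 = 1.293281e+07 * 9.68263e-16 * 0.65 = 8.13953e-09
Step 4: W = sqrt(8.13953e-09) = 9.022e-05 cm = 0.9022 um

0.9022


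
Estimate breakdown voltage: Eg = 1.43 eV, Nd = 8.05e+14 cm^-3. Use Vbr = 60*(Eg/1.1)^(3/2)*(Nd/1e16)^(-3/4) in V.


Step 1: Eg/1.1 = 1.43/1.1 = 1.300000
Step 2: (Eg/1.1)^1.5 = 1.300000^1.5 = 1.482228
Step 3: (Nd/1e16)^(-0.75) = (0.0805)^(-0.75) = 6.616877
Step 4: Vbr = 60 * 1.482228 * 6.616877 = 588.5 V

588.5


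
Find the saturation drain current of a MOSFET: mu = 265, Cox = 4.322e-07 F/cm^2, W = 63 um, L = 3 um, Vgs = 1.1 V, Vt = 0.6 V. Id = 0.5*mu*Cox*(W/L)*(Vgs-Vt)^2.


Step 1: Overdrive voltage Vov = Vgs - Vt = 1.1 - 0.6 = 0.5 V
Step 2: W/L = 63/3 = 21
Step 3: Id = 0.5 * 265 * 4.322e-07 * 21 * 0.5^2
Step 4: Id = 3.01e-04 A

3.01e-04


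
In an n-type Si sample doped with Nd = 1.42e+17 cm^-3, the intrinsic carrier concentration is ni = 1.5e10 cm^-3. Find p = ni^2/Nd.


Step 1: Since Nd >> ni, n ≈ Nd = 1.42e+17 cm^-3
Step 2: p = ni^2 / n = (1.5e10)^2 / 1.42e+17
Step 3: p = 2.25e20 / 1.42e+17 = 1.58e+03 cm^-3

1.58e+03


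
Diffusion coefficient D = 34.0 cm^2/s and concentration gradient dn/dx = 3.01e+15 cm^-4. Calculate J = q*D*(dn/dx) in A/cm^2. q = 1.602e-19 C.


Step 1: J = q * D * (dn/dx)
Step 2: J = 1.602e-19 * 34.0 * 3.01e+15
Step 3: J = 1.64e-02 A/cm^2

1.64e-02


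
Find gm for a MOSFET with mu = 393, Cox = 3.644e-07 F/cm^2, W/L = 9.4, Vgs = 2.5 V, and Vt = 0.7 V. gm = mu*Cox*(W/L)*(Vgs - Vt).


Step 1: Vov = Vgs - Vt = 2.5 - 0.7 = 1.8 V
Step 2: gm = mu * Cox * (W/L) * Vov
Step 3: gm = 393 * 3.644e-07 * 9.4 * 1.8 = 2.42e-03 S

2.42e-03


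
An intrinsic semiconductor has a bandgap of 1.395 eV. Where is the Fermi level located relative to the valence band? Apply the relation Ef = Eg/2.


Step 1: For an intrinsic semiconductor, the Fermi level sits at midgap.
Step 2: Ef = Eg / 2 = 1.395 / 2 = 0.6975 eV

0.6975


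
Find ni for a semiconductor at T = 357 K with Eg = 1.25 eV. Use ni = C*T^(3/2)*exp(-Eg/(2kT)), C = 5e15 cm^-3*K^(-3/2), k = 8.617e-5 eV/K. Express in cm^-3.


Step 1: Compute kT = 8.617e-5 * 357 = 0.03076269 eV
Step 2: Exponent = -Eg/(2kT) = -1.25/(2*0.03076269) = -20.31682
Step 3: T^(3/2) = 357^1.5 = 6745.32
Step 4: ni = 5e15 * 6745.32 * exp(-20.31682) = 5.06e+10 cm^-3

5.06e+10


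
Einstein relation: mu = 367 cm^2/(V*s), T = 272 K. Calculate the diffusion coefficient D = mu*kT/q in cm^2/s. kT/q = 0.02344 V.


Step 1: D = mu * (kT/q)
Step 2: D = 367 * 0.02344
Step 3: D = 8.6 cm^2/s

8.6


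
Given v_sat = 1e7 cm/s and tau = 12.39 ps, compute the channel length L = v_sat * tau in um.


Step 1: tau in seconds = 12.39 ps * 1e-12 = 1.2390e-11 s
Step 2: L = v_sat * tau = 1e7 * 1.2390e-11 = 1.2390e-04 cm
Step 3: L in um = 1.2390e-04 * 1e4 = 1.239 um

1.239


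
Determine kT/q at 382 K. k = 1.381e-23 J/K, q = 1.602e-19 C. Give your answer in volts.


Step 1: kT = 1.381e-23 * 382 = 5.27542e-21 J
Step 2: Vt = kT/q = 5.27542e-21 / 1.602e-19
Step 3: Vt = 0.03293 V

0.03293


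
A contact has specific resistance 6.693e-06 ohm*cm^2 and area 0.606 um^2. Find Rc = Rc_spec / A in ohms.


Step 1: Convert area to cm^2: 0.606 um^2 = 6.0600e-09 cm^2
Step 2: Rc = Rc_spec / A = 6.693e-06 / 6.0600e-09
Step 3: Rc = 1.10e+03 ohms

1.10e+03


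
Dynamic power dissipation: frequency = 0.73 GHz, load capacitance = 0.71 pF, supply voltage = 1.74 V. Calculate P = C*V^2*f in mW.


Step 1: V^2 = 1.74^2 = 3.0276 V^2
Step 2: P = C*V^2*f = 0.71e-12 F * 3.0276 * 0.73e9 Hz
Step 3: P = 1.56920508e-03 W
Step 4: P = 1.569 mW

1.569


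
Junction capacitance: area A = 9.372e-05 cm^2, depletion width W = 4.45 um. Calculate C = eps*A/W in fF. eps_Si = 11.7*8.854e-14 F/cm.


Step 1: eps_Si = 11.7 * 8.854e-14 = 1.035918e-12 F/cm
Step 2: W in cm = 4.45 * 1e-4 = 4.45e-04 cm
Step 3: C = 1.035918e-12 * 9.372e-05 / 4.45e-04 = 2.181713e-13 F
Step 4: C = 218.17 fF

218.17


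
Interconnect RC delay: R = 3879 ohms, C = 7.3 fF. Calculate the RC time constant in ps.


Step 1: tau = R * C
Step 2: tau = 3879 * 7.3 fF = 3879 * 7.3e-15 F
Step 3: tau = 2.83167e-11 s = 28.3167 ps

28.3167


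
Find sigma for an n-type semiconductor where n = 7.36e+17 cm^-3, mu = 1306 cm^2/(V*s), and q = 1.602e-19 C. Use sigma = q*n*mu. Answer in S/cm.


Step 1: sigma = q * n * mu
Step 2: sigma = 1.602e-19 * 7.36e+17 * 1306
Step 3: sigma = 1.540e+02 S/cm

1.540e+02


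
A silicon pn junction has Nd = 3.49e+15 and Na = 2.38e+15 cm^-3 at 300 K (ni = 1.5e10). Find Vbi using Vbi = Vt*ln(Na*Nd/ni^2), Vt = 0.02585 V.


Step 1: Compute Na*Nd/ni^2 = 2.38e+15 * 3.49e+15 / (1.5e10)^2 = 3.6916e+10
Step 2: ln(3.6916e+10) = 24.3319
Step 3: Vbi = 0.02585 * 24.3319 = 0.629 V

0.629


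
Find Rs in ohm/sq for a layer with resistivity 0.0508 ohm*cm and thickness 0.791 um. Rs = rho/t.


Step 1: Convert thickness to cm: t = 0.791 um = 7.9100e-05 cm
Step 2: Rs = rho / t = 0.0508 / 7.9100e-05
Step 3: Rs = 642.2 ohm/sq

642.2


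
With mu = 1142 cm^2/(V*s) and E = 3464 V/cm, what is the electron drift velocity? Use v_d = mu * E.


Step 1: v_d = mu * E
Step 2: v_d = 1142 * 3464 = 3955888
Step 3: v_d = 3.96e+06 cm/s

3.96e+06


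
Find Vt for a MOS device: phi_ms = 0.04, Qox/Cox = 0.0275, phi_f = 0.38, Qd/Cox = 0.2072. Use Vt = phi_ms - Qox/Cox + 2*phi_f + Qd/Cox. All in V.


Step 1: Vt = phi_ms - Qox/Cox + 2*phi_f + Qd/Cox
Step 2: Vt = 0.04 - 0.0275 + 2*0.38 + 0.2072
Step 3: Vt = 0.04 - 0.0275 + 0.76 + 0.2072
Step 4: Vt = 0.9797 V

0.9797


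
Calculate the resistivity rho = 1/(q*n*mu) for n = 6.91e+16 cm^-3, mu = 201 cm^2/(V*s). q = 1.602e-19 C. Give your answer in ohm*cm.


Step 1: sigma = q * n * mu = 1.602e-19 * 6.91e+16 * 201 = 2.22503e+00 S/cm
Step 2: rho = 1 / sigma = 1 / 2.22503e+00 = 0.4494 ohm*cm

0.4494


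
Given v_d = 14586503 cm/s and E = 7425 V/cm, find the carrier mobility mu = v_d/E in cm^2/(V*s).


Step 1: mu = v_d / E
Step 2: mu = 14586503 / 7425
Step 3: mu = 1964.51 cm^2/(V*s)

1964.51


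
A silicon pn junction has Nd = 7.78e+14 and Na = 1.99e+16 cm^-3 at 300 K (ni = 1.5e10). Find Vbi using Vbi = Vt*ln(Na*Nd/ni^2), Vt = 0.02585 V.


Step 1: Compute Na*Nd/ni^2 = 1.99e+16 * 7.78e+14 / (1.5e10)^2 = 6.8810e+10
Step 2: ln(6.8810e+10) = 24.9546
Step 3: Vbi = 0.02585 * 24.9546 = 0.645 V

0.645


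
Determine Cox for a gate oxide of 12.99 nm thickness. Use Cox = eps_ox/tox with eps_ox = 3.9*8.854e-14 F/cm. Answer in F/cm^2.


Step 1: eps_ox = 3.9 * 8.854e-14 = 3.45306e-13 F/cm
Step 2: tox in cm = 12.99 nm * 1e-7 = 1.2990e-06 cm
Step 3: Cox = 3.45306e-13 / 1.2990e-06 = 2.66e-07 F/cm^2

2.66e-07


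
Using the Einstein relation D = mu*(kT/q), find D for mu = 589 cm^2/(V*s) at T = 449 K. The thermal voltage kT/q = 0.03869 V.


Step 1: D = mu * (kT/q)
Step 2: D = 589 * 0.03869
Step 3: D = 22.79 cm^2/s

22.79


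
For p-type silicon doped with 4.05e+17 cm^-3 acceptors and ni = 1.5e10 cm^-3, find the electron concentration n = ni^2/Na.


Step 1: Majority hole concentration p ≈ Na = 4.05e+17 cm^-3
Step 2: n = ni^2 / Na = (1.5e10)^2 / 4.05e+17
Step 3: n = 5.56e+02 cm^-3

5.56e+02


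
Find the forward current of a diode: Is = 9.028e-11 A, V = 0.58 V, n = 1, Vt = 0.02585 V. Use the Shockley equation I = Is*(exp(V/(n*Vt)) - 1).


Step 1: V/(n*Vt) = 0.58/(1*0.02585) = 22.4371
Step 2: exp(22.4371) = 5.5502e+09
Step 3: I = 9.028e-11 * (5.5502e+09 - 1) = 5.01e-01 A

5.01e-01


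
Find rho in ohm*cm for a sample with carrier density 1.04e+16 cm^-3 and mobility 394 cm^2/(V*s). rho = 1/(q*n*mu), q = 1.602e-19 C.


Step 1: sigma = q * n * mu = 1.602e-19 * 1.04e+16 * 394 = 6.56436e-01 S/cm
Step 2: rho = 1 / sigma = 1 / 6.56436e-01 = 1.523 ohm*cm

1.523


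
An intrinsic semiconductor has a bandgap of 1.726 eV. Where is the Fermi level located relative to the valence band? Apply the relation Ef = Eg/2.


Step 1: For an intrinsic semiconductor, the Fermi level sits at midgap.
Step 2: Ef = Eg / 2 = 1.726 / 2 = 0.863 eV

0.863


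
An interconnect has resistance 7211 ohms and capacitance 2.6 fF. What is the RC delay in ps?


Step 1: tau = R * C
Step 2: tau = 7211 * 2.6 fF = 7211 * 2.6e-15 F
Step 3: tau = 1.87486e-11 s = 18.7486 ps

18.7486


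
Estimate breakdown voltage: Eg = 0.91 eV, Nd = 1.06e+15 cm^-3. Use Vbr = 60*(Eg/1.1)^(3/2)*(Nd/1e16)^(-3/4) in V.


Step 1: Eg/1.1 = 0.91/1.1 = 0.827273
Step 2: (Eg/1.1)^1.5 = 0.827273^1.5 = 0.752442
Step 3: (Nd/1e16)^(-0.75) = (0.106)^(-0.75) = 5.382953
Step 4: Vbr = 60 * 0.752442 * 5.382953 = 243.0 V

243.0


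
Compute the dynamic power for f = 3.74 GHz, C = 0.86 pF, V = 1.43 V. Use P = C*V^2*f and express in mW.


Step 1: V^2 = 1.43^2 = 2.0449 V^2
Step 2: P = C*V^2*f = 0.86e-12 F * 2.0449 * 3.74e9 Hz
Step 3: P = 6.57721636e-03 W
Step 4: P = 6.577 mW

6.577


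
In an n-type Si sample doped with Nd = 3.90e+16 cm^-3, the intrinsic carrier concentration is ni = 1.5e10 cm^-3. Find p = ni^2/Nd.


Step 1: Since Nd >> ni, n ≈ Nd = 3.90e+16 cm^-3
Step 2: p = ni^2 / n = (1.5e10)^2 / 3.90e+16
Step 3: p = 2.25e20 / 3.90e+16 = 5.77e+03 cm^-3

5.77e+03


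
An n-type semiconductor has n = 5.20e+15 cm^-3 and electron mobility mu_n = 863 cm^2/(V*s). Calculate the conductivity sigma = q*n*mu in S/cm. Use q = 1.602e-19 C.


Step 1: sigma = q * n * mu
Step 2: sigma = 1.602e-19 * 5.20e+15 * 863
Step 3: sigma = 7.189e-01 S/cm

7.189e-01


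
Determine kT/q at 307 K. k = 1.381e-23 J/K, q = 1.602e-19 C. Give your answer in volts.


Step 1: kT = 1.381e-23 * 307 = 4.23967e-21 J
Step 2: Vt = kT/q = 4.23967e-21 / 1.602e-19
Step 3: Vt = 0.02646 V

0.02646


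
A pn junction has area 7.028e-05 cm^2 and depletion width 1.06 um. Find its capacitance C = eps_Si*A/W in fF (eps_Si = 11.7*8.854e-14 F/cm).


Step 1: eps_Si = 11.7 * 8.854e-14 = 1.035918e-12 F/cm
Step 2: W in cm = 1.06 * 1e-4 = 1.06e-04 cm
Step 3: C = 1.035918e-12 * 7.028e-05 / 1.06e-04 = 6.868332e-13 F
Step 4: C = 686.83 fF

686.83


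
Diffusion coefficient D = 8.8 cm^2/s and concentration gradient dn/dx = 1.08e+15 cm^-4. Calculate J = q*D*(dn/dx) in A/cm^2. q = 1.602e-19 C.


Step 1: J = q * D * (dn/dx)
Step 2: J = 1.602e-19 * 8.8 * 1.08e+15
Step 3: J = 1.52e-03 A/cm^2

1.52e-03


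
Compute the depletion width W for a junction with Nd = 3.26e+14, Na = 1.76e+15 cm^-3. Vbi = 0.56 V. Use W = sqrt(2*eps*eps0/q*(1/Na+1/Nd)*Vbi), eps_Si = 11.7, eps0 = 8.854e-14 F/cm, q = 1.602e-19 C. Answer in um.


Step 1: 1/Na + 1/Nd = 1/1.76e+15 + 1/3.26e+14 = 3.63567e-15
Step 2: 2*eps*eps0/q = 2*11.7*8.854e-14/1.602e-19 = 1.293281e+07
Step 3: W^2 = 1.293281e+07 * 3.63567e-15 * 0.56 = 2.63309e-08
Step 4: W = sqrt(2.63309e-08) = 1.623e-04 cm = 1.623 um

1.623


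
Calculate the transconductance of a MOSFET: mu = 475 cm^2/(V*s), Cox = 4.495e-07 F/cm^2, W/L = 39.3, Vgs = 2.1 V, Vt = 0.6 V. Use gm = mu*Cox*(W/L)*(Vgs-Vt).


Step 1: Vov = Vgs - Vt = 2.1 - 0.6 = 1.5 V
Step 2: gm = mu * Cox * (W/L) * Vov
Step 3: gm = 475 * 4.495e-07 * 39.3 * 1.5 = 1.26e-02 S

1.26e-02


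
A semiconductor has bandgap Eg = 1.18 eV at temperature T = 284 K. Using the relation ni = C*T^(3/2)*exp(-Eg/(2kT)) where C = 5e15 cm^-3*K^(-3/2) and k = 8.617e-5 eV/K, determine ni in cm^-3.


Step 1: Compute kT = 8.617e-5 * 284 = 0.02447228 eV
Step 2: Exponent = -Eg/(2kT) = -1.18/(2*0.02447228) = -24.10891
Step 3: T^(3/2) = 284^1.5 = 4786.05
Step 4: ni = 5e15 * 4786.05 * exp(-24.10891) = 8.10e+08 cm^-3

8.10e+08


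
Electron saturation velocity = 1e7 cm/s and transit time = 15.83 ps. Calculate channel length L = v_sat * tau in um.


Step 1: tau in seconds = 15.83 ps * 1e-12 = 1.5830e-11 s
Step 2: L = v_sat * tau = 1e7 * 1.5830e-11 = 1.5830e-04 cm
Step 3: L in um = 1.5830e-04 * 1e4 = 1.583 um

1.583


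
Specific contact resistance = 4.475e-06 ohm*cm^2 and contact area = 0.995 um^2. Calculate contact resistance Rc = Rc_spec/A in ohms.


Step 1: Convert area to cm^2: 0.995 um^2 = 9.9500e-09 cm^2
Step 2: Rc = Rc_spec / A = 4.475e-06 / 9.9500e-09
Step 3: Rc = 4.50e+02 ohms

4.50e+02


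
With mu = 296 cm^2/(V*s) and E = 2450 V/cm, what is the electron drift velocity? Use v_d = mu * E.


Step 1: v_d = mu * E
Step 2: v_d = 296 * 2450 = 725200
Step 3: v_d = 7.25e+05 cm/s

7.25e+05


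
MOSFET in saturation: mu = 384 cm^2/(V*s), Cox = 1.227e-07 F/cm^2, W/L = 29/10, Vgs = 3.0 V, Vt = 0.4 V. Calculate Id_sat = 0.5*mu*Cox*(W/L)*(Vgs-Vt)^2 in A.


Step 1: Overdrive voltage Vov = Vgs - Vt = 3.0 - 0.4 = 2.6 V
Step 2: W/L = 29/10 = 2.9
Step 3: Id = 0.5 * 384 * 1.227e-07 * 2.9 * 2.6^2
Step 4: Id = 4.62e-04 A

4.62e-04


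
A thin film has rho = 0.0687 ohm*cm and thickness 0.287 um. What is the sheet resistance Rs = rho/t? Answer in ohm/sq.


Step 1: Convert thickness to cm: t = 0.287 um = 2.8700e-05 cm
Step 2: Rs = rho / t = 0.0687 / 2.8700e-05
Step 3: Rs = 2393.7 ohm/sq

2393.7


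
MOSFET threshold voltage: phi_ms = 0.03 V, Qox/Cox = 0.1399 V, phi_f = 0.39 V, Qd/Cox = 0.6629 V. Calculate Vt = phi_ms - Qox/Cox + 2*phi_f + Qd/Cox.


Step 1: Vt = phi_ms - Qox/Cox + 2*phi_f + Qd/Cox
Step 2: Vt = 0.03 - 0.1399 + 2*0.39 + 0.6629
Step 3: Vt = 0.03 - 0.1399 + 0.78 + 0.6629
Step 4: Vt = 1.333 V

1.333


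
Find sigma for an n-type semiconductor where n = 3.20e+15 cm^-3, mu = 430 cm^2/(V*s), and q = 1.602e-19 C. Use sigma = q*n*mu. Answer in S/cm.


Step 1: sigma = q * n * mu
Step 2: sigma = 1.602e-19 * 3.20e+15 * 430
Step 3: sigma = 2.204e-01 S/cm

2.204e-01


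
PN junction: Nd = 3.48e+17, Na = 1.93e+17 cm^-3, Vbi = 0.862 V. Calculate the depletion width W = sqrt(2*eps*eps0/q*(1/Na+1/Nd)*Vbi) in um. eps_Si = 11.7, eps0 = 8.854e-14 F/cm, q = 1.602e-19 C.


Step 1: 1/Na + 1/Nd = 1/1.93e+17 + 1/3.48e+17 = 8.05491e-18
Step 2: 2*eps*eps0/q = 2*11.7*8.854e-14/1.602e-19 = 1.293281e+07
Step 3: W^2 = 1.293281e+07 * 8.05491e-18 * 0.862 = 8.97968e-11
Step 4: W = sqrt(8.97968e-11) = 9.476e-06 cm = 0.09476 um

0.09476


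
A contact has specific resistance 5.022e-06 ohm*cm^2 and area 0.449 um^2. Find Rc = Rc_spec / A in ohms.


Step 1: Convert area to cm^2: 0.449 um^2 = 4.4900e-09 cm^2
Step 2: Rc = Rc_spec / A = 5.022e-06 / 4.4900e-09
Step 3: Rc = 1.12e+03 ohms

1.12e+03


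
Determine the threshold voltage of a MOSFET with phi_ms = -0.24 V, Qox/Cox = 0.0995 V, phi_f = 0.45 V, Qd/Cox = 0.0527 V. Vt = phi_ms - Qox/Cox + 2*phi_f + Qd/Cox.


Step 1: Vt = phi_ms - Qox/Cox + 2*phi_f + Qd/Cox
Step 2: Vt = -0.24 - 0.0995 + 2*0.45 + 0.0527
Step 3: Vt = -0.24 - 0.0995 + 0.9 + 0.0527
Step 4: Vt = 0.6132 V

0.6132


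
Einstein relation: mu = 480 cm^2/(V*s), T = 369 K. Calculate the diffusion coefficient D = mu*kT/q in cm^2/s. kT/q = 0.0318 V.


Step 1: D = mu * (kT/q)
Step 2: D = 480 * 0.0318
Step 3: D = 15.26 cm^2/s

15.26


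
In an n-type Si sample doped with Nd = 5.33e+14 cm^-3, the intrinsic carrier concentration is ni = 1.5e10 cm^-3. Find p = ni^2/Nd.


Step 1: Since Nd >> ni, n ≈ Nd = 5.33e+14 cm^-3
Step 2: p = ni^2 / n = (1.5e10)^2 / 5.33e+14
Step 3: p = 2.25e20 / 5.33e+14 = 4.22e+05 cm^-3

4.22e+05


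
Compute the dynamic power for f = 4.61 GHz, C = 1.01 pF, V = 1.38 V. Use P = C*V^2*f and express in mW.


Step 1: V^2 = 1.38^2 = 1.9044 V^2
Step 2: P = C*V^2*f = 1.01e-12 F * 1.9044 * 4.61e9 Hz
Step 3: P = 8.86707684e-03 W
Step 4: P = 8.867 mW

8.867


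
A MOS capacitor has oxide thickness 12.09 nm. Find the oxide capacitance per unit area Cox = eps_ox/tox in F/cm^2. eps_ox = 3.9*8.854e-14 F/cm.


Step 1: eps_ox = 3.9 * 8.854e-14 = 3.45306e-13 F/cm
Step 2: tox in cm = 12.09 nm * 1e-7 = 1.2090e-06 cm
Step 3: Cox = 3.45306e-13 / 1.2090e-06 = 2.86e-07 F/cm^2

2.86e-07


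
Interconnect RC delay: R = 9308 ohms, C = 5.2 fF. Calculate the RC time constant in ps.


Step 1: tau = R * C
Step 2: tau = 9308 * 5.2 fF = 9308 * 5.2e-15 F
Step 3: tau = 4.84016e-11 s = 48.4016 ps

48.4016


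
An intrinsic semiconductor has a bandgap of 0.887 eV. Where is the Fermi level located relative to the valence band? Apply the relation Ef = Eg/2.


Step 1: For an intrinsic semiconductor, the Fermi level sits at midgap.
Step 2: Ef = Eg / 2 = 0.887 / 2 = 0.4435 eV

0.4435


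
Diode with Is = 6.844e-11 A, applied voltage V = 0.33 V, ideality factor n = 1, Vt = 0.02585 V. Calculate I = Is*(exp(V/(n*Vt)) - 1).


Step 1: V/(n*Vt) = 0.33/(1*0.02585) = 12.7660
Step 2: exp(12.7660) = 3.5011e+05
Step 3: I = 6.844e-11 * (3.5011e+05 - 1) = 2.40e-05 A

2.40e-05


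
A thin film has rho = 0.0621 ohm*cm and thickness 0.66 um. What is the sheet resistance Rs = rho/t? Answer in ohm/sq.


Step 1: Convert thickness to cm: t = 0.66 um = 6.6000e-05 cm
Step 2: Rs = rho / t = 0.0621 / 6.6000e-05
Step 3: Rs = 940.9 ohm/sq

940.9


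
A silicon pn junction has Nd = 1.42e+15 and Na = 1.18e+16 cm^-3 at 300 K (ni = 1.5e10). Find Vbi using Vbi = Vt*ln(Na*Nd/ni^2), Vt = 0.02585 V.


Step 1: Compute Na*Nd/ni^2 = 1.18e+16 * 1.42e+15 / (1.5e10)^2 = 7.4471e+10
Step 2: ln(7.4471e+10) = 25.0337
Step 3: Vbi = 0.02585 * 25.0337 = 0.647 V

0.647


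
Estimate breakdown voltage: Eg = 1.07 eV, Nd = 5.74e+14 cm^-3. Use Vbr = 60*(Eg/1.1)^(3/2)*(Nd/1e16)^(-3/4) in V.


Step 1: Eg/1.1 = 1.07/1.1 = 0.972727
Step 2: (Eg/1.1)^1.5 = 0.972727^1.5 = 0.959371
Step 3: (Nd/1e16)^(-0.75) = (0.0574)^(-0.75) = 8.527389
Step 4: Vbr = 60 * 0.959371 * 8.527389 = 490.9 V

490.9


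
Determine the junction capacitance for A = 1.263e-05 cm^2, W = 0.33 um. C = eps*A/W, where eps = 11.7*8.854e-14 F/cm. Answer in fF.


Step 1: eps_Si = 11.7 * 8.854e-14 = 1.035918e-12 F/cm
Step 2: W in cm = 0.33 * 1e-4 = 3.30e-05 cm
Step 3: C = 1.035918e-12 * 1.263e-05 / 3.30e-05 = 3.964741e-13 F
Step 4: C = 396.47 fF

396.47


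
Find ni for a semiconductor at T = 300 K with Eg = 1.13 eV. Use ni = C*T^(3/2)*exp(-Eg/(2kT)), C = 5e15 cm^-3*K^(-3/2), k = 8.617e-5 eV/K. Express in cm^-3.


Step 1: Compute kT = 8.617e-5 * 300 = 0.025851 eV
Step 2: Exponent = -Eg/(2kT) = -1.13/(2*0.025851) = -21.85602
Step 3: T^(3/2) = 300^1.5 = 5196.15
Step 4: ni = 5e15 * 5196.15 * exp(-21.85602) = 8.37e+09 cm^-3

8.37e+09


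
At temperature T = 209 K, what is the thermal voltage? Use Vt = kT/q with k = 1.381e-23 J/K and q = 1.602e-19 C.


Step 1: kT = 1.381e-23 * 209 = 2.88629e-21 J
Step 2: Vt = kT/q = 2.88629e-21 / 1.602e-19
Step 3: Vt = 0.01802 V

0.01802


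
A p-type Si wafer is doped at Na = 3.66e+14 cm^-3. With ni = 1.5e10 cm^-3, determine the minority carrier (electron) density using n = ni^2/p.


Step 1: Majority hole concentration p ≈ Na = 3.66e+14 cm^-3
Step 2: n = ni^2 / Na = (1.5e10)^2 / 3.66e+14
Step 3: n = 6.15e+05 cm^-3

6.15e+05


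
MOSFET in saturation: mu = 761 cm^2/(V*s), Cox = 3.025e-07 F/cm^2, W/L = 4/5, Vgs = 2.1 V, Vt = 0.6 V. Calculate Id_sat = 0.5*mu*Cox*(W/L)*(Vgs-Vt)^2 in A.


Step 1: Overdrive voltage Vov = Vgs - Vt = 2.1 - 0.6 = 1.5 V
Step 2: W/L = 4/5 = 0.8
Step 3: Id = 0.5 * 761 * 3.025e-07 * 0.8 * 1.5^2
Step 4: Id = 2.07e-04 A

2.07e-04


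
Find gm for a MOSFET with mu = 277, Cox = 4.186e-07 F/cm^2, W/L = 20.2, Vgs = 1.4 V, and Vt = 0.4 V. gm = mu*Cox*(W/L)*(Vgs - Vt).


Step 1: Vov = Vgs - Vt = 1.4 - 0.4 = 1.0 V
Step 2: gm = mu * Cox * (W/L) * Vov
Step 3: gm = 277 * 4.186e-07 * 20.2 * 1.0 = 2.34e-03 S

2.34e-03


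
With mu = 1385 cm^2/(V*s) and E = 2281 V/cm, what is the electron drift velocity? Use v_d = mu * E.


Step 1: v_d = mu * E
Step 2: v_d = 1385 * 2281 = 3159185
Step 3: v_d = 3.16e+06 cm/s

3.16e+06


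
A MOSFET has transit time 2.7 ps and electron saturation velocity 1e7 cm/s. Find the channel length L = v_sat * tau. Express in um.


Step 1: tau in seconds = 2.7 ps * 1e-12 = 2.7000e-12 s
Step 2: L = v_sat * tau = 1e7 * 2.7000e-12 = 2.7000e-05 cm
Step 3: L in um = 2.7000e-05 * 1e4 = 0.27 um

0.27


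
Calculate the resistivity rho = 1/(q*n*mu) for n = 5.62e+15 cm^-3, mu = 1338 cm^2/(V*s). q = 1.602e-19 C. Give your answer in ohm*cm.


Step 1: sigma = q * n * mu = 1.602e-19 * 5.62e+15 * 1338 = 1.20463e+00 S/cm
Step 2: rho = 1 / sigma = 1 / 1.20463e+00 = 0.8301 ohm*cm

0.8301


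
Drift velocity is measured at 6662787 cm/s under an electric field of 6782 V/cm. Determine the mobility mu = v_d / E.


Step 1: mu = v_d / E
Step 2: mu = 6662787 / 6782
Step 3: mu = 982.42 cm^2/(V*s)

982.42


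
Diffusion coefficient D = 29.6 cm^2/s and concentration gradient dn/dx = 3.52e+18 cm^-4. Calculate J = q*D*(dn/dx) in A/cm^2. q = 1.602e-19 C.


Step 1: J = q * D * (dn/dx)
Step 2: J = 1.602e-19 * 29.6 * 3.52e+18
Step 3: J = 1.67e+01 A/cm^2

1.67e+01


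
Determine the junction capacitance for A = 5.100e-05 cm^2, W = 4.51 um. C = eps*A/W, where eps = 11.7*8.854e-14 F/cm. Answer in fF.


Step 1: eps_Si = 11.7 * 8.854e-14 = 1.035918e-12 F/cm
Step 2: W in cm = 4.51 * 1e-4 = 4.51e-04 cm
Step 3: C = 1.035918e-12 * 5.100e-05 / 4.51e-04 = 1.171437e-13 F
Step 4: C = 117.14 fF

117.14


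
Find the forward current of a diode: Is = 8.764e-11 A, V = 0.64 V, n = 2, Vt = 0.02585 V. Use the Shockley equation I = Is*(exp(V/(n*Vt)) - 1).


Step 1: V/(n*Vt) = 0.64/(2*0.02585) = 12.3791
Step 2: exp(12.3791) = 2.3778e+05
Step 3: I = 8.764e-11 * (2.3778e+05 - 1) = 2.08e-05 A

2.08e-05


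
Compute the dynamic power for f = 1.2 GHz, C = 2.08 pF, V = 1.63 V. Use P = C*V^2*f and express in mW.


Step 1: V^2 = 1.63^2 = 2.6569 V^2
Step 2: P = C*V^2*f = 2.08e-12 F * 2.6569 * 1.2e9 Hz
Step 3: P = 6.6316224e-03 W
Step 4: P = 6.632 mW

6.632


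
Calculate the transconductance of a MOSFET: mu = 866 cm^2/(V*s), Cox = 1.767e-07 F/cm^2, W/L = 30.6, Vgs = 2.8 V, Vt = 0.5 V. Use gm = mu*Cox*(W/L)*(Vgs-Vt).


Step 1: Vov = Vgs - Vt = 2.8 - 0.5 = 2.3 V
Step 2: gm = mu * Cox * (W/L) * Vov
Step 3: gm = 866 * 1.767e-07 * 30.6 * 2.3 = 1.08e-02 S

1.08e-02


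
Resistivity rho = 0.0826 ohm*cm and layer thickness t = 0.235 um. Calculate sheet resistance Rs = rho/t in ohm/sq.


Step 1: Convert thickness to cm: t = 0.235 um = 2.3500e-05 cm
Step 2: Rs = rho / t = 0.0826 / 2.3500e-05
Step 3: Rs = 3514.9 ohm/sq

3514.9


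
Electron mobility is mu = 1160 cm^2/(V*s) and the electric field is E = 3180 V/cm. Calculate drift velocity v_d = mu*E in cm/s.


Step 1: v_d = mu * E
Step 2: v_d = 1160 * 3180 = 3688800
Step 3: v_d = 3.69e+06 cm/s

3.69e+06


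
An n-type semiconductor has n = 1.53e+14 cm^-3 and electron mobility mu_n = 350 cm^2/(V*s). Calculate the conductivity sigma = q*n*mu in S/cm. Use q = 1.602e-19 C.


Step 1: sigma = q * n * mu
Step 2: sigma = 1.602e-19 * 1.53e+14 * 350
Step 3: sigma = 8.579e-03 S/cm

8.579e-03


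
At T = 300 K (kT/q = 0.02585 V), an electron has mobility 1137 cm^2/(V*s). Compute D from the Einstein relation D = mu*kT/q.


Step 1: D = mu * (kT/q)
Step 2: D = 1137 * 0.02585
Step 3: D = 29.39 cm^2/s

29.39


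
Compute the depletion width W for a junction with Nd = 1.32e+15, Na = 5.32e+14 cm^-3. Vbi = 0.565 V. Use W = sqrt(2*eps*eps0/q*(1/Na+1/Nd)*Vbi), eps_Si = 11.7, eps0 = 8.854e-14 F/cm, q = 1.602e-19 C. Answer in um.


Step 1: 1/Na + 1/Nd = 1/5.32e+14 + 1/1.32e+15 = 2.63728e-15
Step 2: 2*eps*eps0/q = 2*11.7*8.854e-14/1.602e-19 = 1.293281e+07
Step 3: W^2 = 1.293281e+07 * 2.63728e-15 * 0.565 = 1.92707e-08
Step 4: W = sqrt(1.92707e-08) = 1.388e-04 cm = 1.388 um

1.388


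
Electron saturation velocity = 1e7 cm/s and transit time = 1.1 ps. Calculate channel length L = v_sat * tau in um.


Step 1: tau in seconds = 1.1 ps * 1e-12 = 1.1000e-12 s
Step 2: L = v_sat * tau = 1e7 * 1.1000e-12 = 1.1000e-05 cm
Step 3: L in um = 1.1000e-05 * 1e4 = 0.11 um

0.11


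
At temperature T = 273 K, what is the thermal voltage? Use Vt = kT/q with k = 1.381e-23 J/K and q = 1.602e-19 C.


Step 1: kT = 1.381e-23 * 273 = 3.77013e-21 J
Step 2: Vt = kT/q = 3.77013e-21 / 1.602e-19
Step 3: Vt = 0.02353 V

0.02353


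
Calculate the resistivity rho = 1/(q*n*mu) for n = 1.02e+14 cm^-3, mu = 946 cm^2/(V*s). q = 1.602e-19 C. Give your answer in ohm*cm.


Step 1: sigma = q * n * mu = 1.602e-19 * 1.02e+14 * 946 = 1.54580e-02 S/cm
Step 2: rho = 1 / sigma = 1 / 1.54580e-02 = 64.69 ohm*cm

64.69


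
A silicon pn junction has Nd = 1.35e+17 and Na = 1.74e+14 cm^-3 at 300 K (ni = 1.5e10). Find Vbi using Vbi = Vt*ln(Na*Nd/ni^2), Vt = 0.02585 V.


Step 1: Compute Na*Nd/ni^2 = 1.74e+14 * 1.35e+17 / (1.5e10)^2 = 1.0440e+11
Step 2: ln(1.0440e+11) = 25.3715
Step 3: Vbi = 0.02585 * 25.3715 = 0.656 V

0.656


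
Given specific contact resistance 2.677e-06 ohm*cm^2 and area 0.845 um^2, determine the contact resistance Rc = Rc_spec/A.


Step 1: Convert area to cm^2: 0.845 um^2 = 8.4500e-09 cm^2
Step 2: Rc = Rc_spec / A = 2.677e-06 / 8.4500e-09
Step 3: Rc = 3.17e+02 ohms

3.17e+02


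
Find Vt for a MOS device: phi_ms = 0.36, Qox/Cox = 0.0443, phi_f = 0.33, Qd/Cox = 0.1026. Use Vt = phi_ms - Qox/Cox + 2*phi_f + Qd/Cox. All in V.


Step 1: Vt = phi_ms - Qox/Cox + 2*phi_f + Qd/Cox
Step 2: Vt = 0.36 - 0.0443 + 2*0.33 + 0.1026
Step 3: Vt = 0.36 - 0.0443 + 0.66 + 0.1026
Step 4: Vt = 1.0783 V

1.0783


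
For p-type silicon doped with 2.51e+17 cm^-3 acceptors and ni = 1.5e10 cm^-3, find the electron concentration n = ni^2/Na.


Step 1: Majority hole concentration p ≈ Na = 2.51e+17 cm^-3
Step 2: n = ni^2 / Na = (1.5e10)^2 / 2.51e+17
Step 3: n = 8.96e+02 cm^-3

8.96e+02


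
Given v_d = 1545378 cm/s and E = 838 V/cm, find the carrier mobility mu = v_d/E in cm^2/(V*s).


Step 1: mu = v_d / E
Step 2: mu = 1545378 / 838
Step 3: mu = 1844.13 cm^2/(V*s)

1844.13


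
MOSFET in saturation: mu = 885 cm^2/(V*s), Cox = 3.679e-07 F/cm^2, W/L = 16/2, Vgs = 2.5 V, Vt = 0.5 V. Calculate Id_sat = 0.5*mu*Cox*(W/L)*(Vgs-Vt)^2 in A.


Step 1: Overdrive voltage Vov = Vgs - Vt = 2.5 - 0.5 = 2.0 V
Step 2: W/L = 16/2 = 8
Step 3: Id = 0.5 * 885 * 3.679e-07 * 8 * 2.0^2
Step 4: Id = 5.21e-03 A

5.21e-03


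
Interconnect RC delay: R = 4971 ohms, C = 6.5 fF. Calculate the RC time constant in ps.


Step 1: tau = R * C
Step 2: tau = 4971 * 6.5 fF = 4971 * 6.5e-15 F
Step 3: tau = 3.23115e-11 s = 32.3115 ps

32.3115


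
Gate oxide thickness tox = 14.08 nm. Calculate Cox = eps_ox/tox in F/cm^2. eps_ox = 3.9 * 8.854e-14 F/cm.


Step 1: eps_ox = 3.9 * 8.854e-14 = 3.45306e-13 F/cm
Step 2: tox in cm = 14.08 nm * 1e-7 = 1.4080e-06 cm
Step 3: Cox = 3.45306e-13 / 1.4080e-06 = 2.45e-07 F/cm^2

2.45e-07


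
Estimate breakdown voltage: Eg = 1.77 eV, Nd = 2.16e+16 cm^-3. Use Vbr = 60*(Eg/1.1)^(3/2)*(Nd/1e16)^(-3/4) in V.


Step 1: Eg/1.1 = 1.77/1.1 = 1.609091
Step 2: (Eg/1.1)^1.5 = 1.609091^1.5 = 2.041131
Step 3: (Nd/1e16)^(-0.75) = (2.16)^(-0.75) = 0.561254
Step 4: Vbr = 60 * 2.041131 * 0.561254 = 68.7 V

68.7


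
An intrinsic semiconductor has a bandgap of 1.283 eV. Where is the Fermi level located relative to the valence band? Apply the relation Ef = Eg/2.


Step 1: For an intrinsic semiconductor, the Fermi level sits at midgap.
Step 2: Ef = Eg / 2 = 1.283 / 2 = 0.6415 eV

0.6415


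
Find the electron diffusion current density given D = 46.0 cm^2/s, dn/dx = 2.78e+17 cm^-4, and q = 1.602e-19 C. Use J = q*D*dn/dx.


Step 1: J = q * D * (dn/dx)
Step 2: J = 1.602e-19 * 46.0 * 2.78e+17
Step 3: J = 2.05e+00 A/cm^2

2.05e+00


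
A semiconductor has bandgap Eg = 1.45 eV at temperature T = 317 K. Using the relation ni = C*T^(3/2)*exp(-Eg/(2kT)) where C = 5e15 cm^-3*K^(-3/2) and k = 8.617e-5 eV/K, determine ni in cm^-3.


Step 1: Compute kT = 8.617e-5 * 317 = 0.02731589 eV
Step 2: Exponent = -Eg/(2kT) = -1.45/(2*0.02731589) = -26.54133
Step 3: T^(3/2) = 317^1.5 = 5644.02
Step 4: ni = 5e15 * 5644.02 * exp(-26.54133) = 8.39e+07 cm^-3

8.39e+07


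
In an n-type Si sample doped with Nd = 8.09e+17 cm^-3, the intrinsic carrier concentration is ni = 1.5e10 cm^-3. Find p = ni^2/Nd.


Step 1: Since Nd >> ni, n ≈ Nd = 8.09e+17 cm^-3
Step 2: p = ni^2 / n = (1.5e10)^2 / 8.09e+17
Step 3: p = 2.25e20 / 8.09e+17 = 2.78e+02 cm^-3

2.78e+02


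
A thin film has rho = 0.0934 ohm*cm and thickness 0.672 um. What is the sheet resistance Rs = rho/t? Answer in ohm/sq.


Step 1: Convert thickness to cm: t = 0.672 um = 6.7200e-05 cm
Step 2: Rs = rho / t = 0.0934 / 6.7200e-05
Step 3: Rs = 1389.9 ohm/sq

1389.9


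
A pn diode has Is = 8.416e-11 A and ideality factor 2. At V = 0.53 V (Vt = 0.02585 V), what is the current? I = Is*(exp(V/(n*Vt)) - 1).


Step 1: V/(n*Vt) = 0.53/(2*0.02585) = 10.2515
Step 2: exp(10.2515) = 2.8325e+04
Step 3: I = 8.416e-11 * (2.8325e+04 - 1) = 2.38e-06 A

2.38e-06


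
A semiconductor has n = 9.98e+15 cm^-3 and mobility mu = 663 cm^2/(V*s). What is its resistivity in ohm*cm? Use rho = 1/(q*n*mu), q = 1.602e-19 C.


Step 1: sigma = q * n * mu = 1.602e-19 * 9.98e+15 * 663 = 1.06000e+00 S/cm
Step 2: rho = 1 / sigma = 1 / 1.06000e+00 = 0.9434 ohm*cm

0.9434


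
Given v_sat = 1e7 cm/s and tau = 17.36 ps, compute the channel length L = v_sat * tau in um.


Step 1: tau in seconds = 17.36 ps * 1e-12 = 1.7360e-11 s
Step 2: L = v_sat * tau = 1e7 * 1.7360e-11 = 1.7360e-04 cm
Step 3: L in um = 1.7360e-04 * 1e4 = 1.736 um

1.736


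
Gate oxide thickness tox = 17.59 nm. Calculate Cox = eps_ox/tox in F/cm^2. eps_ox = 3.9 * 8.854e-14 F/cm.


Step 1: eps_ox = 3.9 * 8.854e-14 = 3.45306e-13 F/cm
Step 2: tox in cm = 17.59 nm * 1e-7 = 1.7590e-06 cm
Step 3: Cox = 3.45306e-13 / 1.7590e-06 = 1.96e-07 F/cm^2

1.96e-07


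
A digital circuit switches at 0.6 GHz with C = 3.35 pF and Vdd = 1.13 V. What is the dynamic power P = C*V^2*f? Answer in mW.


Step 1: V^2 = 1.13^2 = 1.2769 V^2
Step 2: P = C*V^2*f = 3.35e-12 F * 1.2769 * 0.6e9 Hz
Step 3: P = 2.566569e-03 W
Step 4: P = 2.567 mW

2.567


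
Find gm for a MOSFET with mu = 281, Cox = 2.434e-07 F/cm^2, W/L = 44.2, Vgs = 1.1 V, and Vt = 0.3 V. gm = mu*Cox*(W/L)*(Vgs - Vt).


Step 1: Vov = Vgs - Vt = 1.1 - 0.3 = 0.8 V
Step 2: gm = mu * Cox * (W/L) * Vov
Step 3: gm = 281 * 2.434e-07 * 44.2 * 0.8 = 2.42e-03 S

2.42e-03


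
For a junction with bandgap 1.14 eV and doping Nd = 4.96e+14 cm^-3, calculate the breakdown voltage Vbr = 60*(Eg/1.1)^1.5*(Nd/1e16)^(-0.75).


Step 1: Eg/1.1 = 1.14/1.1 = 1.036364
Step 2: (Eg/1.1)^1.5 = 1.036364^1.5 = 1.055039
Step 3: (Nd/1e16)^(-0.75) = (0.0496)^(-0.75) = 9.514561
Step 4: Vbr = 60 * 1.055039 * 9.514561 = 602.3 V

602.3


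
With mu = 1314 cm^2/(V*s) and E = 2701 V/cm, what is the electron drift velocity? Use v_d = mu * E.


Step 1: v_d = mu * E
Step 2: v_d = 1314 * 2701 = 3549114
Step 3: v_d = 3.55e+06 cm/s

3.55e+06


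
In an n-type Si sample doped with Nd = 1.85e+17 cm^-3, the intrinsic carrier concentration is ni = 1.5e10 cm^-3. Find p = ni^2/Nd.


Step 1: Since Nd >> ni, n ≈ Nd = 1.85e+17 cm^-3
Step 2: p = ni^2 / n = (1.5e10)^2 / 1.85e+17
Step 3: p = 2.25e20 / 1.85e+17 = 1.22e+03 cm^-3

1.22e+03


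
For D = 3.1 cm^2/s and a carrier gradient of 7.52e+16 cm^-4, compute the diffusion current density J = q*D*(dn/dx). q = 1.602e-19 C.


Step 1: J = q * D * (dn/dx)
Step 2: J = 1.602e-19 * 3.1 * 7.52e+16
Step 3: J = 3.73e-02 A/cm^2

3.73e-02


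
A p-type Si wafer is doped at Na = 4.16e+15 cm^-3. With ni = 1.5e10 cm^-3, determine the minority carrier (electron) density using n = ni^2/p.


Step 1: Majority hole concentration p ≈ Na = 4.16e+15 cm^-3
Step 2: n = ni^2 / Na = (1.5e10)^2 / 4.16e+15
Step 3: n = 5.41e+04 cm^-3

5.41e+04


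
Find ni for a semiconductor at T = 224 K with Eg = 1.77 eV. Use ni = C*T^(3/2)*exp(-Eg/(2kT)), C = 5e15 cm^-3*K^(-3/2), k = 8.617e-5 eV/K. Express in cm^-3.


Step 1: Compute kT = 8.617e-5 * 224 = 0.01930208 eV
Step 2: Exponent = -Eg/(2kT) = -1.77/(2*0.01930208) = -45.84998
Step 3: T^(3/2) = 224^1.5 = 3352.53
Step 4: ni = 5e15 * 3352.53 * exp(-45.84998) = 2.05e-01 cm^-3

2.05e-01


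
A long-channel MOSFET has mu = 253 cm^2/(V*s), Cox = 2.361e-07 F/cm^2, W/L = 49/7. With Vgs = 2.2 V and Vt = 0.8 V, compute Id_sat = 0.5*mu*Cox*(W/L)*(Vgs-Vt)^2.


Step 1: Overdrive voltage Vov = Vgs - Vt = 2.2 - 0.8 = 1.4 V
Step 2: W/L = 49/7 = 7
Step 3: Id = 0.5 * 253 * 2.361e-07 * 7 * 1.4^2
Step 4: Id = 4.10e-04 A

4.10e-04


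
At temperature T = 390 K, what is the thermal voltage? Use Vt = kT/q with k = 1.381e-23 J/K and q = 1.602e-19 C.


Step 1: kT = 1.381e-23 * 390 = 5.3859e-21 J
Step 2: Vt = kT/q = 5.3859e-21 / 1.602e-19
Step 3: Vt = 0.03362 V

0.03362


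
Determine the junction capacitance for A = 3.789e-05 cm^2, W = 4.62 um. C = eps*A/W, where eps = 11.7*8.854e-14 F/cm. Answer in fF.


Step 1: eps_Si = 11.7 * 8.854e-14 = 1.035918e-12 F/cm
Step 2: W in cm = 4.62 * 1e-4 = 4.62e-04 cm
Step 3: C = 1.035918e-12 * 3.789e-05 / 4.62e-04 = 8.495873e-14 F
Step 4: C = 84.96 fF

84.96


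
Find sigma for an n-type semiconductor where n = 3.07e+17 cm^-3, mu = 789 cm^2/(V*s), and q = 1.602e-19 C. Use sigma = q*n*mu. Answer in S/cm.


Step 1: sigma = q * n * mu
Step 2: sigma = 1.602e-19 * 3.07e+17 * 789
Step 3: sigma = 3.880e+01 S/cm

3.880e+01


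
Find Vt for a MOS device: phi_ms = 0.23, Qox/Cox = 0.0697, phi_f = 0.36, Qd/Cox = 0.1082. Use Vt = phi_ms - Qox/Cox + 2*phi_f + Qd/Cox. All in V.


Step 1: Vt = phi_ms - Qox/Cox + 2*phi_f + Qd/Cox
Step 2: Vt = 0.23 - 0.0697 + 2*0.36 + 0.1082
Step 3: Vt = 0.23 - 0.0697 + 0.72 + 0.1082
Step 4: Vt = 0.9885 V

0.9885


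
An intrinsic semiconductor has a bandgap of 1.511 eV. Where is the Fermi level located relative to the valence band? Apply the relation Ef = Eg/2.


Step 1: For an intrinsic semiconductor, the Fermi level sits at midgap.
Step 2: Ef = Eg / 2 = 1.511 / 2 = 0.7555 eV

0.7555


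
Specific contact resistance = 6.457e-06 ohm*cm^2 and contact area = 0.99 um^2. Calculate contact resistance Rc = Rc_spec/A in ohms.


Step 1: Convert area to cm^2: 0.99 um^2 = 9.9000e-09 cm^2
Step 2: Rc = Rc_spec / A = 6.457e-06 / 9.9000e-09
Step 3: Rc = 6.52e+02 ohms

6.52e+02


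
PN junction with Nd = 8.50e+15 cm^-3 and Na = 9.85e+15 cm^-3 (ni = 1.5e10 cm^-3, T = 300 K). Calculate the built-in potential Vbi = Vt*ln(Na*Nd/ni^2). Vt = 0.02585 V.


Step 1: Compute Na*Nd/ni^2 = 9.85e+15 * 8.50e+15 / (1.5e10)^2 = 3.7211e+11
Step 2: ln(3.7211e+11) = 26.6425
Step 3: Vbi = 0.02585 * 26.6425 = 0.689 V

0.689


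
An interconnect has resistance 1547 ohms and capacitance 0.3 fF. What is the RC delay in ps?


Step 1: tau = R * C
Step 2: tau = 1547 * 0.3 fF = 1547 * 3.0e-16 F
Step 3: tau = 4.641e-13 s = 0.4641 ps

0.4641


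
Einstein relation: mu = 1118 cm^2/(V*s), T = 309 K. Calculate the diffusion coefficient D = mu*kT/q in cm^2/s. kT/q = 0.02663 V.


Step 1: D = mu * (kT/q)
Step 2: D = 1118 * 0.02663
Step 3: D = 29.77 cm^2/s

29.77


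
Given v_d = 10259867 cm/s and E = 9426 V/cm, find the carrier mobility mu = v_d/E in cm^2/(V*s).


Step 1: mu = v_d / E
Step 2: mu = 10259867 / 9426
Step 3: mu = 1088.46 cm^2/(V*s)

1088.46


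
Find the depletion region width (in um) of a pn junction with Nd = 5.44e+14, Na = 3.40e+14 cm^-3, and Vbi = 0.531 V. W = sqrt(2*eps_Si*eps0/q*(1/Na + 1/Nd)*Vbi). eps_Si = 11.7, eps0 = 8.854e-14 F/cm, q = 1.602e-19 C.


Step 1: 1/Na + 1/Nd = 1/3.40e+14 + 1/5.44e+14 = 4.77941e-15
Step 2: 2*eps*eps0/q = 2*11.7*8.854e-14/1.602e-19 = 1.293281e+07
Step 3: W^2 = 1.293281e+07 * 4.77941e-15 * 0.531 = 3.28217e-08
Step 4: W = sqrt(3.28217e-08) = 1.812e-04 cm = 1.812 um

1.812


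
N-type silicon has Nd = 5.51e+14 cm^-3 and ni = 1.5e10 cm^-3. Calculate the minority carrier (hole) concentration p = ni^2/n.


Step 1: Since Nd >> ni, n ≈ Nd = 5.51e+14 cm^-3
Step 2: p = ni^2 / n = (1.5e10)^2 / 5.51e+14
Step 3: p = 2.25e20 / 5.51e+14 = 4.08e+05 cm^-3

4.08e+05


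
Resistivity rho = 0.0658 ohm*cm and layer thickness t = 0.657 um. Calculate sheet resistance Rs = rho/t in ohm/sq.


Step 1: Convert thickness to cm: t = 0.657 um = 6.5700e-05 cm
Step 2: Rs = rho / t = 0.0658 / 6.5700e-05
Step 3: Rs = 1001.5 ohm/sq

1001.5


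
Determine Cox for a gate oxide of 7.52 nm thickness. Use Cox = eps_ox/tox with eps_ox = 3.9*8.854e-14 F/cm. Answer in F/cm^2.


Step 1: eps_ox = 3.9 * 8.854e-14 = 3.45306e-13 F/cm
Step 2: tox in cm = 7.52 nm * 1e-7 = 7.5200e-07 cm
Step 3: Cox = 3.45306e-13 / 7.5200e-07 = 4.59e-07 F/cm^2

4.59e-07


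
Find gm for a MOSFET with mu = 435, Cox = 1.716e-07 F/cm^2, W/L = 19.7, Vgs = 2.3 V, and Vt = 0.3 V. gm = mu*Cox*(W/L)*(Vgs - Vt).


Step 1: Vov = Vgs - Vt = 2.3 - 0.3 = 2.0 V
Step 2: gm = mu * Cox * (W/L) * Vov
Step 3: gm = 435 * 1.716e-07 * 19.7 * 2.0 = 2.94e-03 S

2.94e-03


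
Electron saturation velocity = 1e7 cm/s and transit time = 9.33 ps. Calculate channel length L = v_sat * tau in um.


Step 1: tau in seconds = 9.33 ps * 1e-12 = 9.3300e-12 s
Step 2: L = v_sat * tau = 1e7 * 9.3300e-12 = 9.3300e-05 cm
Step 3: L in um = 9.3300e-05 * 1e4 = 0.933 um

0.933


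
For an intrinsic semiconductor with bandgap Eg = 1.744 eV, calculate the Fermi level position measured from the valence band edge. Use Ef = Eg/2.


Step 1: For an intrinsic semiconductor, the Fermi level sits at midgap.
Step 2: Ef = Eg / 2 = 1.744 / 2 = 0.872 eV

0.872


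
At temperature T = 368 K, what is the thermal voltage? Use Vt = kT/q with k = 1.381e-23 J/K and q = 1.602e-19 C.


Step 1: kT = 1.381e-23 * 368 = 5.08208e-21 J
Step 2: Vt = kT/q = 5.08208e-21 / 1.602e-19
Step 3: Vt = 0.03172 V

0.03172


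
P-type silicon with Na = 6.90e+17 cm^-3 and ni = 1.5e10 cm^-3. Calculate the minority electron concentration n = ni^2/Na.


Step 1: Majority hole concentration p ≈ Na = 6.90e+17 cm^-3
Step 2: n = ni^2 / Na = (1.5e10)^2 / 6.90e+17
Step 3: n = 3.26e+02 cm^-3

3.26e+02


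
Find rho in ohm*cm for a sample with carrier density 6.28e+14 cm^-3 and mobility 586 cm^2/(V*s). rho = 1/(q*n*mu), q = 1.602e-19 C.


Step 1: sigma = q * n * mu = 1.602e-19 * 6.28e+14 * 586 = 5.89549e-02 S/cm
Step 2: rho = 1 / sigma = 1 / 5.89549e-02 = 16.96 ohm*cm

16.96


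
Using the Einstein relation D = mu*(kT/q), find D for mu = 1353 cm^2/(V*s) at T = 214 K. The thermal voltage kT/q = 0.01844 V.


Step 1: D = mu * (kT/q)
Step 2: D = 1353 * 0.01844
Step 3: D = 24.95 cm^2/s

24.95
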